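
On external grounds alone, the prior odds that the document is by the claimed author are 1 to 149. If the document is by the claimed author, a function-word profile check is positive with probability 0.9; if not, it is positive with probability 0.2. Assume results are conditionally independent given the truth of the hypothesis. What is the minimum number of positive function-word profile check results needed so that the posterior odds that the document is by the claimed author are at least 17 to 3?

5

Prior odds = 1/149.
Likelihood ratio of a positive = 0.9/0.2 = 4.5.
Target odds = 17/3.
Need (1/149) × 4.5ⁿ ≥ 17/3, i.e. 4.5ⁿ ≥ 2533/3.
4.5⁴ = 410.0625 falls short of 2533/3 but 4.5⁵ = 1845.28125 reaches it, so n = 5.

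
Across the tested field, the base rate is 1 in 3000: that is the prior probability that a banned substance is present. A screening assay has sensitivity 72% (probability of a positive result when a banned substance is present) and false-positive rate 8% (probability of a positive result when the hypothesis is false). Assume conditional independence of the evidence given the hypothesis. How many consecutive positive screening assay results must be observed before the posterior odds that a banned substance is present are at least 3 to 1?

Prior odds = (1/3000)/(2999/3000) = 1/2999.
Likelihood ratio of a positive result = 0.72/0.08 = 9.
Target odds = 3.
Require 9ⁿ ≥ 3 ÷ (1/2999) = 8997.
9⁴ = 6561 falls short of 8997 but 9⁵ = 59049 reaches it, so n = 5.

5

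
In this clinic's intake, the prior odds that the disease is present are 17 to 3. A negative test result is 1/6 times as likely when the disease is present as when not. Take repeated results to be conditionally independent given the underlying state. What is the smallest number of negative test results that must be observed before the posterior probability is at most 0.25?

Prior odds = 17/3.
Likelihood ratio per negative test result = 1/6.
Target odds: 0.25 ÷ 0.75 = 1/3.
Need (17/3) × (1/6)ⁿ ≤ 1/3, i.e. (1/6)ⁿ ≤ 1/17.
(1/6)¹ = 1/6 is still above 1/17 but (1/6)² = 1/36 is at or below it, so n = 2.

2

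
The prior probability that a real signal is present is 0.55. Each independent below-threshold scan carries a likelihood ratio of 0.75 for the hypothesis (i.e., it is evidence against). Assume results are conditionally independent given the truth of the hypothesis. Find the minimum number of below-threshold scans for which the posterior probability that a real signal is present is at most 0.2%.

23

Prior odds = 0.55/0.45 = 11/9.
Likelihood ratio per below-threshold scan = 0.75.
Target posterior odds = 0.002/0.998 = 1/499.
Need (11/9) × 0.75ⁿ ≤ 1/499, i.e. 0.75ⁿ ≤ 9/5489.
0.75²² ≈0.00178381 is still above 9/5489 but 0.75²³ ≈0.00133786 is at or below it, so n = 23.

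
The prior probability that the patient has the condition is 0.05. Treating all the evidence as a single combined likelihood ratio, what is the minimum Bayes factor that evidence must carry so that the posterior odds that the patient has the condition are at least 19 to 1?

Prior odds = 0.05/0.95 = 1/19.
Target odds = 19.
Required Bayes factor = 19 ÷ (1/19) = 361.

361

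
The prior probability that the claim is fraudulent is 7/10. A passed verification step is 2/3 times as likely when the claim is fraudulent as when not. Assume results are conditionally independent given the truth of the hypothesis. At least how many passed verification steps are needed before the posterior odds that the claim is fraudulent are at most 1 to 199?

16

Prior odds: 0.7 ÷ 0.3 = 7/3.
Likelihood ratio per passed verification step = 2/3.
Target odds = 1/199.
Require (2/3)ⁿ ≤ 1/199 ÷ (7/3) = 3/1393.
(2/3)¹⁵ = 32768/14348907 is still above 3/1393 but (2/3)¹⁶ = 65536/43046721 is at or below it, so n = 16.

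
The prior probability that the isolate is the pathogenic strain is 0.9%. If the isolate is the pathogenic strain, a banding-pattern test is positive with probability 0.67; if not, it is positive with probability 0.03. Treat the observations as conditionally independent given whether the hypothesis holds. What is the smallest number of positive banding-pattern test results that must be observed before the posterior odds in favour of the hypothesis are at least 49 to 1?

Prior odds: 0.009 ÷ 0.991 = 9/991.
Likelihood ratio of a positive = 0.67/0.03 = 67/3.
Target odds = 49.
Need (9/991) × (67/3)ⁿ ≥ 49, i.e. (67/3)ⁿ ≥ 48559/9.
(67/3)² = 4489/9 falls short of 48559/9 but (67/3)³ = 300763/27 reaches it, so n = 3.

3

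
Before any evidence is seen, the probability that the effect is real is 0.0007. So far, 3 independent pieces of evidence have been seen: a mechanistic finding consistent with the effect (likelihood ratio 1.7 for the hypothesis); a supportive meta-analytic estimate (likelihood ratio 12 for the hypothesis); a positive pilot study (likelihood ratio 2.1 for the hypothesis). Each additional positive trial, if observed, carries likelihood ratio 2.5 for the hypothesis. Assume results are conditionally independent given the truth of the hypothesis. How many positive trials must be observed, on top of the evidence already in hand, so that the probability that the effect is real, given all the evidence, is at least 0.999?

12

Prior odds = 0.0007/0.9993 = 7/9993.
Combined Bayes factor of the evidence already in hand = 1.7 × 12 × 2.1 = 42.84.
Odds after that evidence = (7/9993) × 42.84 = 2499/83275.
Target odds = 0.999/0.001 = 999.
Need 2.5ⁿ ≥ 999 ÷ (2499/83275) = 27730575/833.
2.5¹¹ = 48828125/2048 falls short of 27730575/833 but 2.5¹² = 244140625/4096 reaches it, so n = 12.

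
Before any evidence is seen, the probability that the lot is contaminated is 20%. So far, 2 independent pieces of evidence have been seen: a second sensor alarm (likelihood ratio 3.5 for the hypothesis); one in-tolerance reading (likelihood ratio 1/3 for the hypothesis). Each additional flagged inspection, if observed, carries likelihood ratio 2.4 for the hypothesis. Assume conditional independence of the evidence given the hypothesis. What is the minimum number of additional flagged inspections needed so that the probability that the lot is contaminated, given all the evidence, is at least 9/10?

4

Prior odds = 0.2/0.8 = 0.25.
Combined Bayes factor of the evidence already in hand = 3.5 × (1/3) = 7/6.
Odds after that evidence = 0.25 × 7/6 = 7/24.
Target odds = 0.9/0.1 = 9.
Need 2.4ⁿ ≥ 9 ÷ (7/24) = 216/7.
2.4³ = 13.824 falls short of 216/7 but 2.4⁴ = 33.1776 reaches it, so n = 4.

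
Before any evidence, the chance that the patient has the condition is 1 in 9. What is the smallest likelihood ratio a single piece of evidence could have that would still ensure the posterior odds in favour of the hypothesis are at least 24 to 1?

Prior odds = (1/9)/(8/9) = 0.125.
Target odds = 24.
Required Bayes factor = 24 ÷ 0.125 = 192.

192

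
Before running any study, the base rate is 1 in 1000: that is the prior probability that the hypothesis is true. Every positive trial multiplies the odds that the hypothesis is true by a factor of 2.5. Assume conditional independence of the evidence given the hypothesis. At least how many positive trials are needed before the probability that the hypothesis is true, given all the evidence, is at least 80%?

Prior odds = 0.001/0.999 = 1/999.
Likelihood ratio per positive trial = 2.5.
Target odds: 0.8 ÷ 0.2 = 4.
Require 2.5ⁿ ≥ 4 ÷ (1/999) = 3996.
2.5⁹ = 1953125/512 falls short of 3996 but 2.5¹⁰ = 9765625/1024 reaches it, so n = 10.

10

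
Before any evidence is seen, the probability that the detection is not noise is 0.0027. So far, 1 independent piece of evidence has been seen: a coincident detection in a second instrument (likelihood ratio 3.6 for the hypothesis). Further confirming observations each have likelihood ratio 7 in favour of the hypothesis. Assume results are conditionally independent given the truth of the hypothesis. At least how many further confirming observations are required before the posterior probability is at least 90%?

Prior odds = 0.0027/0.9973 = 27/9973.
Bayes factor of the evidence already in hand = 3.6.
Odds after that evidence = (27/9973) × 3.6 = 486/49865.
Target odds = 0.9/0.1 = 9.
Need 7ⁿ ≥ 9 ÷ (486/49865) = 49865/54.
7³ = 343 falls short of 49865/54 but 7⁴ = 2401 reaches it, so n = 4.

4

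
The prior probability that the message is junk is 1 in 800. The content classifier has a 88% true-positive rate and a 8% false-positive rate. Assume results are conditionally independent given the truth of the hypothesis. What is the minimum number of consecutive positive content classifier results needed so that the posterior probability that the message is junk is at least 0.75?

4

Prior odds: 0.00125 ÷ 0.99875 = 1/799.
Likelihood ratio of a positive result = 0.88/0.08 = 11.
Target posterior odds = 0.75/0.25 = 3.
Need (1/799) × 11ⁿ ≥ 3, i.e. 11ⁿ ≥ 2397.
11³ = 1331 falls short of 2397 but 11⁴ = 14641 reaches it, so n = 4.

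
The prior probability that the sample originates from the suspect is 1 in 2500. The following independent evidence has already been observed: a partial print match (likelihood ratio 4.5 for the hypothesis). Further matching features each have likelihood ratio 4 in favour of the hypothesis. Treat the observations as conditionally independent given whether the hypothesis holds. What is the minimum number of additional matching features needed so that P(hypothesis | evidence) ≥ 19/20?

Prior odds = 0.0004/0.9996 = 1/2499.
Bayes factor of the evidence already in hand = 4.5.
Odds after that evidence = (1/2499) × 4.5 = 3/1666.
Target odds = 0.95/0.05 = 19.
Need 4ⁿ ≥ 19 ÷ (3/1666) = 31654/3.
4⁶ = 4096 falls short of 31654/3 but 4⁷ = 16384 reaches it, so n = 7.

7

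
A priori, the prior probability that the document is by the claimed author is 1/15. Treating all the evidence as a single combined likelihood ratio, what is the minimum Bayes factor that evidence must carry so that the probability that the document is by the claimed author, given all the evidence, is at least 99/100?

1386

Prior odds = (1/15)/(14/15) = 1/14.
Target odds = 0.99/0.01 = 99.
Required Bayes factor = 99 ÷ (1/14) = 1386.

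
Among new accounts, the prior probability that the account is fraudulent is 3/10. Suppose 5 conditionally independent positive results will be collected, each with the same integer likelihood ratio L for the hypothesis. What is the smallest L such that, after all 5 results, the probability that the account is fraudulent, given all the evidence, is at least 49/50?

3

Prior odds = 0.3/0.7 = 3/7.
Target odds = 0.98/0.02 = 49.
Need L⁵ ≥ 49 ÷ (3/7) = 343/3.
2⁵ = 32 < 343/3 ≤ 243 = 3⁵, so L = 3.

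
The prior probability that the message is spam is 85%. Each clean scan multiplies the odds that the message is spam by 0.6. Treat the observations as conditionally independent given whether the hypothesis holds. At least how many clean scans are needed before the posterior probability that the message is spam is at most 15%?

7

Prior odds: 0.85 ÷ 0.15 = 17/3.
Likelihood ratio per clean scan = 0.6.
Target odds: 0.15 ÷ 0.85 = 3/17.
Need (17/3) × 0.6ⁿ ≤ 3/17, i.e. 0.6ⁿ ≤ 9/289.
0.6⁶ = 729/15625 is still above 9/289 but 0.6⁷ = 2187/78125 is at or below it, so n = 7.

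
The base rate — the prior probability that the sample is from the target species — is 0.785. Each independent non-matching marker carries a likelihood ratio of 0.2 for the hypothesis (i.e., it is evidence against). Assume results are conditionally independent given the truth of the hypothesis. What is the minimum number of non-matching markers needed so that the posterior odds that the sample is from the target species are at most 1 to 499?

Prior odds = 0.785/0.215 = 157/43.
Likelihood ratio per non-matching marker = 0.2.
Target odds = 1/499.
Need (157/43) × 0.2ⁿ ≤ 1/499, i.e. 0.2ⁿ ≤ 43/78343.
0.2⁴ = 0.0016 is still above 43/78343 but 0.2⁵ = 0.00032 is at or below it, so n = 5.

5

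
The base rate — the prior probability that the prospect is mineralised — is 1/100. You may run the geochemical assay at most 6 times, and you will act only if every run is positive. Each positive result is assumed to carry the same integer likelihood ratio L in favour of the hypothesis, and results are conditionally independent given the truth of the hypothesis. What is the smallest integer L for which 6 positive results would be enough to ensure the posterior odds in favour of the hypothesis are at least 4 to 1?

Prior odds = 0.01/0.99 = 1/99.
Target odds = 4.
Need L⁶ ≥ 4 ÷ (1/99) = 396.
2⁶ = 64 < 396 ≤ 729 = 3⁶, so L = 3.

3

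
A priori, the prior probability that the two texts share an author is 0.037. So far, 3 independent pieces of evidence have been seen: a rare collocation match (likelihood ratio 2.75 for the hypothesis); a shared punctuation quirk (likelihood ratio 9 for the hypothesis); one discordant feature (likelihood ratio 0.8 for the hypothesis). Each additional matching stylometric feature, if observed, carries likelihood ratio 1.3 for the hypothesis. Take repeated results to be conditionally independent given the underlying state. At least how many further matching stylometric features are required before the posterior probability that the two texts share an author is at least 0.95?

Prior odds = 0.037/0.963 = 37/963.
Combined Bayes factor of the evidence already in hand = 2.75 × 9 × 0.8 = 19.8.
Odds after that evidence = (37/963) × 19.8 = 407/535.
Target odds = 0.95/0.05 = 19.
Need 1.3ⁿ ≥ 19 ÷ (407/535) = 10165/407.
1.3¹² ≈23.2981 falls short of 10165/407 but 1.3¹³ ≈30.2875 reaches it, so n = 13.

13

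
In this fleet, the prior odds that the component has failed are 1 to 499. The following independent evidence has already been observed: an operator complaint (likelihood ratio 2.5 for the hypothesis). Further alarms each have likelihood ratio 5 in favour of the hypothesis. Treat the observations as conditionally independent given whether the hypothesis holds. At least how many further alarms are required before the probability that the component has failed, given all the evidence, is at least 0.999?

8

Prior odds = 1/499.
Bayes factor of the evidence already in hand = 2.5.
Odds after that evidence = (1/499) × 2.5 = 5/998.
Target odds = 0.999/0.001 = 999.
Need 5ⁿ ≥ 999 ÷ (5/998) = 199400.4.
5⁷ = 78125 falls short of 199400.4 but 5⁸ = 390625 reaches it, so n = 8.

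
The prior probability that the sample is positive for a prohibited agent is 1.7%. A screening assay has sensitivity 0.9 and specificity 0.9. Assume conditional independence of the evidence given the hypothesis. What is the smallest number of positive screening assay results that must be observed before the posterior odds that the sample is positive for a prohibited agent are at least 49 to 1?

Prior odds: 0.017 ÷ 0.983 = 17/983.
False-positive rate = 1 − 0.9 = 0.1; likelihood ratio of a positive = 0.9/0.1 = 9.
Target odds = 49.
Need (17/983) × 9ⁿ ≥ 49, i.e. 9ⁿ ≥ 48167/17.
9³ = 729 falls short of 48167/17 but 9⁴ = 6561 reaches it, so n = 4.

4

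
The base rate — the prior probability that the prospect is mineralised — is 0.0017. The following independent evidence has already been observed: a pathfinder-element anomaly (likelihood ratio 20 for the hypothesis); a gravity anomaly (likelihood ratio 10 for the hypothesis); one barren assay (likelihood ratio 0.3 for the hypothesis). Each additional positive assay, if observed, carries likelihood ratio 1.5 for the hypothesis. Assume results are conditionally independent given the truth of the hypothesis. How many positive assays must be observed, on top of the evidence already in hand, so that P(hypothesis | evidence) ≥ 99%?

Prior odds = 0.0017/0.9983 = 17/9983.
Combined Bayes factor of the evidence already in hand = 20 × 10 × 0.3 = 60.
Odds after that evidence = (17/9983) × 60 = 1020/9983.
Target odds = 0.99/0.01 = 99.
Need 1.5ⁿ ≥ 99 ÷ (1020/9983) = 329439/340.
1.5¹⁶ = 43046721/65536 falls short of 329439/340 but 1.5¹⁷ = 129140163/131072 reaches it, so n = 17.

17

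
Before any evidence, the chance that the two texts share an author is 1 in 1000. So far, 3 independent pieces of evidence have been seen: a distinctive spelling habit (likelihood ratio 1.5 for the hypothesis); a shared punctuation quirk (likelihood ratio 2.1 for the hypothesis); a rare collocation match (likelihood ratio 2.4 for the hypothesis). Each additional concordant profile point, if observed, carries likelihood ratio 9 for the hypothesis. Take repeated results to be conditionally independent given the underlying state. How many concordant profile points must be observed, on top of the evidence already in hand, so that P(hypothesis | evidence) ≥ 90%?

Prior odds = 0.001/0.999 = 1/999.
Combined Bayes factor of the evidence already in hand = 1.5 × 2.1 × 2.4 = 7.56.
Odds after that evidence = (1/999) × 7.56 = 7/925.
Target odds = 0.9/0.1 = 9.
Need 9ⁿ ≥ 9 ÷ (7/925) = 8325/7.
9³ = 729 falls short of 8325/7 but 9⁴ = 6561 reaches it, so n = 4.

4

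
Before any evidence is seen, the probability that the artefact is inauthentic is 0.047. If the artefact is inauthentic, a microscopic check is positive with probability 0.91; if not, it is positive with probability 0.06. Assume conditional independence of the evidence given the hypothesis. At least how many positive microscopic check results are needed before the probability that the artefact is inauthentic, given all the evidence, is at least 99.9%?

4

Prior odds = 0.047/0.953 = 47/953.
Likelihood ratio of a positive = 0.91/0.06 = 91/6.
Target posterior odds = 0.999/0.001 = 999.
Need (47/953) × (91/6)ⁿ ≥ 999, i.e. (91/6)ⁿ ≥ 952047/47.
(91/6)³ = 753571/216 falls short of 952047/47 but (91/6)⁴ = 68574961/1296 reaches it, so n = 4.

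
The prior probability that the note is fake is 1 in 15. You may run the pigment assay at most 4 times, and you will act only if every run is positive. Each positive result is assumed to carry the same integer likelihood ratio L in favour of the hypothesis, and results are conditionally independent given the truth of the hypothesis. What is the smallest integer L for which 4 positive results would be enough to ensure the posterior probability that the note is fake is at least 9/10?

4

Prior odds = (1/15)/(14/15) = 1/14.
Target odds = 0.9/0.1 = 9.
Need L⁴ ≥ 9 ÷ (1/14) = 126.
3⁴ = 81 < 126 ≤ 256 = 4⁴, so L = 4.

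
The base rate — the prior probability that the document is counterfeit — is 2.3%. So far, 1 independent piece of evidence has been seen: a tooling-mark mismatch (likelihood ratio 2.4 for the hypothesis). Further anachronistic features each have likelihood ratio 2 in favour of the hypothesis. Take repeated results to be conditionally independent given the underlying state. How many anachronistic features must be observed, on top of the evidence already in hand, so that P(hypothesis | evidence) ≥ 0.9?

8

Prior odds = 0.023/0.977 = 23/977.
Bayes factor of the evidence already in hand = 2.4.
Odds after that evidence = (23/977) × 2.4 = 276/4885.
Target odds = 0.9/0.1 = 9.
Need 2ⁿ ≥ 9 ÷ (276/4885) = 14655/92.
2⁷ = 128 falls short of 14655/92 but 2⁸ = 256 reaches it, so n = 8.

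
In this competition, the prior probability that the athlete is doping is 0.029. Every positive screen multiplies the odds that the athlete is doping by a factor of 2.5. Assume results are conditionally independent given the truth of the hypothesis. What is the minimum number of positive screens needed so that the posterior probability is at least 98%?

9

Prior odds = 0.029/0.971 = 29/971.
Likelihood ratio per positive screen = 2.5.
Target odds: 0.98 ÷ 0.02 = 49.
Require 2.5ⁿ ≥ 49 ÷ (29/971) = 47579/29.
2.5⁸ = 390625/256 falls short of 47579/29 but 2.5⁹ = 1953125/512 reaches it, so n = 9.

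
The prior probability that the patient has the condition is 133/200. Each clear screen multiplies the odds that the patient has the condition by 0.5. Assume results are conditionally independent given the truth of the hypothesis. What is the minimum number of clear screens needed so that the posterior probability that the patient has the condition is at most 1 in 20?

Prior odds = 0.665/0.335 = 133/67.
Likelihood ratio per clear screen = 0.5.
Target odds: 0.05 ÷ 0.95 = 1/19.
Need (133/67) × 0.5ⁿ ≤ 1/19, i.e. 0.5ⁿ ≤ 67/2527.
0.5⁵ = 0.03125 is still above 67/2527 but 0.5⁶ = 0.015625 is at or below it, so n = 6.

6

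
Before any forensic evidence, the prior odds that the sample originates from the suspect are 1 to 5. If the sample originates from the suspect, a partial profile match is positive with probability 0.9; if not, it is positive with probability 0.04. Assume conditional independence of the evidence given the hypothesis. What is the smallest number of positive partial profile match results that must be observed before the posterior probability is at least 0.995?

3

Prior odds = 0.2.
Likelihood ratio of a positive = 0.9/0.04 = 22.5.
Target odds: 0.995 ÷ 0.005 = 199.
Require 22.5ⁿ ≥ 199 ÷ 0.2 = 995.
22.5² = 506.25 falls short of 995 but 22.5³ = 11390.625 reaches it, so n = 3.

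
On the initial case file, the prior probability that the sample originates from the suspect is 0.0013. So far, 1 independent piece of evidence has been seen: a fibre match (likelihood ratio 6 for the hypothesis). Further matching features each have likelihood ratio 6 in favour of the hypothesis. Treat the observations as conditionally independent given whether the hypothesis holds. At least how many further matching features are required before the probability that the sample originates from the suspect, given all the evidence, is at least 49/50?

5

Prior odds = 0.0013/0.9987 = 13/9987.
Bayes factor of the evidence already in hand = 6.
Odds after that evidence = (13/9987) × 6 = 26/3329.
Target odds = 0.98/0.02 = 49.
Need 6ⁿ ≥ 49 ÷ (26/3329) = 163121/26.
6⁴ = 1296 falls short of 163121/26 but 6⁵ = 7776 reaches it, so n = 5.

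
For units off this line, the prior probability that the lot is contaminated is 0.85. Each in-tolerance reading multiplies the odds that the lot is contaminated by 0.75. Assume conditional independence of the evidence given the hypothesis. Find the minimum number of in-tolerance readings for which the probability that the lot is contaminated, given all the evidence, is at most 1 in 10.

Prior odds: 0.85 ÷ 0.15 = 17/3.
Likelihood ratio per in-tolerance reading = 0.75.
Target posterior odds = 0.1/0.9 = 1/9.
Require 0.75ⁿ ≤ 1/9 ÷ (17/3) = 1/51.
0.75¹³ = 1594323/67108864 is still above 1/51 but 0.75¹⁴ = 4782969/268435456 is at or below it, so n = 14.

14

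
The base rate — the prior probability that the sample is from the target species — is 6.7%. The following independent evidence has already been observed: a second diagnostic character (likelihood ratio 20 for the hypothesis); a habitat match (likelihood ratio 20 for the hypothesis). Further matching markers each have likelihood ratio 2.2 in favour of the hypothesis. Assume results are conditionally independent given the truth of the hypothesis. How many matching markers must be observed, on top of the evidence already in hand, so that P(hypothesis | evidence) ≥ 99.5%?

3

Prior odds = 0.067/0.933 = 67/933.
Combined Bayes factor of the evidence already in hand = 20 × 20 = 400.
Odds after that evidence = (67/933) × 400 = 26800/933.
Target odds = 0.995/0.005 = 199.
Need 2.2ⁿ ≥ 199 ÷ (26800/933) = 185667/26800.
2.2² = 4.84 falls short of 185667/26800 but 2.2³ = 10.648 reaches it, so n = 3.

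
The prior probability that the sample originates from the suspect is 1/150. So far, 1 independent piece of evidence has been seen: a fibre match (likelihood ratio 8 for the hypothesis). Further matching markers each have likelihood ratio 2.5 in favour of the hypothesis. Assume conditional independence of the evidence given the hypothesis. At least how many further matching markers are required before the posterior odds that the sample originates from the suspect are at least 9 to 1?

6

Prior odds = (1/150)/(149/150) = 1/149.
Bayes factor of the evidence already in hand = 8.
Odds after that evidence = (1/149) × 8 = 8/149.
Target odds = 9.
Need 2.5ⁿ ≥ 9 ÷ (8/149) = 167.625.
2.5⁵ = 97.65625 falls short of 167.625 but 2.5⁶ = 244.140625 reaches it, so n = 6.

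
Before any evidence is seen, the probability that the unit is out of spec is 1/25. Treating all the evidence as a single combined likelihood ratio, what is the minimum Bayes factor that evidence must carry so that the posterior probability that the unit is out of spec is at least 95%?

456

Prior odds = 0.04/0.96 = 1/24.
Target odds = 0.95/0.05 = 19.
Required Bayes factor = 19 ÷ (1/24) = 456.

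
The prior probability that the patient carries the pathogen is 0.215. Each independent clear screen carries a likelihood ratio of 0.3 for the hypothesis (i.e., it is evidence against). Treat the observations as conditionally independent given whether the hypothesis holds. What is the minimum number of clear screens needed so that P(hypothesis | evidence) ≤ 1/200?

Prior odds: 0.215 ÷ 0.785 = 43/157.
Likelihood ratio per clear screen = 0.3.
Target odds: 0.005 ÷ 0.995 = 1/199.
Require 0.3ⁿ ≤ 1/199 ÷ (43/157) = 157/8557.
0.3³ = 0.027 is still above 157/8557 but 0.3⁴ = 0.0081 is at or below it, so n = 4.

4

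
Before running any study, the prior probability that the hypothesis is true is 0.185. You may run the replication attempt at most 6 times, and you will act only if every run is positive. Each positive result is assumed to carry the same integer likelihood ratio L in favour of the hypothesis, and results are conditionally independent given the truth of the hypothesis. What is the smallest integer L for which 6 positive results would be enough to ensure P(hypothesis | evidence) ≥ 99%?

Prior odds = 0.185/0.815 = 37/163.
Target odds = 0.99/0.01 = 99.
Need L⁶ ≥ 99 ÷ (37/163) = 16137/37.
2⁶ = 64 < 16137/37 ≤ 729 = 3⁶, so L = 3.

3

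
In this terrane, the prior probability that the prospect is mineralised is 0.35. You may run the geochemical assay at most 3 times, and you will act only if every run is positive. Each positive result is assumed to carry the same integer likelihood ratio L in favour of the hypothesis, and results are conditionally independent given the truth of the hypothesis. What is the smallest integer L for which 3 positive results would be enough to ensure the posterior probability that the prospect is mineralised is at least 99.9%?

Prior odds = 0.35/0.65 = 7/13.
Target odds = 0.999/0.001 = 999.
Need L³ ≥ 999 ÷ (7/13) = 12987/7.
12³ = 1728 < 12987/7 ≤ 2197 = 13³, so L = 13.

13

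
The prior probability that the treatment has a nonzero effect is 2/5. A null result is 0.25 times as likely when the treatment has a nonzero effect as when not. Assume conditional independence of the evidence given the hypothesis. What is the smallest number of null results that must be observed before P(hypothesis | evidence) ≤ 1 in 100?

4

Prior odds: 0.4 ÷ 0.6 = 2/3.
Likelihood ratio per null result = 0.25.
Target odds: 0.01 ÷ 0.99 = 1/99.
Require 0.25ⁿ ≤ 1/99 ÷ (2/3) = 1/66.
0.25³ = 0.015625 is still above 1/66 but 0.25⁴ = 0.00390625 is at or below it, so n = 4.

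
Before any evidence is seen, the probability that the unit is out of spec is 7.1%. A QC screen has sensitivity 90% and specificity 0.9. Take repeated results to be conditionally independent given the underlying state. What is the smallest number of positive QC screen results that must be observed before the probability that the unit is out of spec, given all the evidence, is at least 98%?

Prior odds: 0.071 ÷ 0.929 = 71/929.
False-positive rate = 1 − 0.9 = 0.1; likelihood ratio of a positive = 0.9/0.1 = 9.
Target odds: 0.98 ÷ 0.02 = 49.
Require 9ⁿ ≥ 49 ÷ (71/929) = 45521/71.
9² = 81 falls short of 45521/71 but 9³ = 729 reaches it, so n = 3.

3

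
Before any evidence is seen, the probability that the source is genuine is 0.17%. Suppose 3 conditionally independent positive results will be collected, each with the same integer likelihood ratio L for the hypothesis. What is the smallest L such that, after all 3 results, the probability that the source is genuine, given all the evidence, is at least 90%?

18

Prior odds = 0.0017/0.9983 = 17/9983.
Target odds = 0.9/0.1 = 9.
Need L³ ≥ 9 ÷ (17/9983) = 89847/17.
17³ = 4913 < 89847/17 ≤ 5832 = 18³, so L = 18.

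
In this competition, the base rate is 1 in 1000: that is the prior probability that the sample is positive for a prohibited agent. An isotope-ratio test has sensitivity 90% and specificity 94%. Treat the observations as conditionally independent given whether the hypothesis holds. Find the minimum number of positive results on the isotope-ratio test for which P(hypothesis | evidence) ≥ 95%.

Prior odds = 0.001/0.999 = 1/999.
False-positive rate = 1 − 0.94 = 0.06; likelihood ratio of a positive = 0.9/0.06 = 15.
Target posterior odds = 0.95/0.05 = 19.
Need (1/999) × 15ⁿ ≥ 19, i.e. 15ⁿ ≥ 18981.
15³ = 3375 falls short of 18981 but 15⁴ = 50625 reaches it, so n = 4.

4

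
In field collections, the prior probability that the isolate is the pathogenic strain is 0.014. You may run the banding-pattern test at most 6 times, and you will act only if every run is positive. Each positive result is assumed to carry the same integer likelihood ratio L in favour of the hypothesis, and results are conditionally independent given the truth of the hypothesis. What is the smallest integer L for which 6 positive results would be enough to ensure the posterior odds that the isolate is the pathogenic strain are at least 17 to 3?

3

Prior odds = 0.014/0.986 = 7/493.
Target odds = 17/3.
Need L⁶ ≥ 17/3 ÷ (7/493) = 8381/21.
2⁶ = 64 < 8381/21 ≤ 729 = 3⁶, so L = 3.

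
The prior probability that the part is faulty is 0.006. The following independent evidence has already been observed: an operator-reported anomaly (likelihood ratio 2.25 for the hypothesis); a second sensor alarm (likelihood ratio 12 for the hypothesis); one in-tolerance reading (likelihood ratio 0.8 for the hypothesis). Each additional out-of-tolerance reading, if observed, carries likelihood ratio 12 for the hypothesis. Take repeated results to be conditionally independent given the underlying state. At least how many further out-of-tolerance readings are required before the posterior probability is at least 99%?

3

Prior odds = 0.006/0.994 = 3/497.
Combined Bayes factor of the evidence already in hand = 2.25 × 12 × 0.8 = 21.6.
Odds after that evidence = (3/497) × 21.6 = 324/2485.
Target odds = 0.99/0.01 = 99.
Need 12ⁿ ≥ 99 ÷ (324/2485) = 27335/36.
12² = 144 falls short of 27335/36 but 12³ = 1728 reaches it, so n = 3.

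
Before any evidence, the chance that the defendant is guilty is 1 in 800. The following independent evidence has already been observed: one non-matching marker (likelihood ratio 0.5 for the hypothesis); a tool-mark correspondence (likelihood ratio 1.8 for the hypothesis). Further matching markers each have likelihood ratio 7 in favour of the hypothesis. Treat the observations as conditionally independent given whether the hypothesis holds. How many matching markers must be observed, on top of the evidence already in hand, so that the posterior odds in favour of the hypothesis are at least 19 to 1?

Prior odds = 0.00125/0.99875 = 1/799.
Combined Bayes factor of the evidence already in hand = 0.5 × 1.8 = 0.9.
Odds after that evidence = (1/799) × 0.9 = 9/7990.
Target odds = 19.
Need 7ⁿ ≥ 19 ÷ (9/7990) = 151810/9.
7⁵ = 16807 falls short of 151810/9 but 7⁶ = 117649 reaches it, so n = 6.

6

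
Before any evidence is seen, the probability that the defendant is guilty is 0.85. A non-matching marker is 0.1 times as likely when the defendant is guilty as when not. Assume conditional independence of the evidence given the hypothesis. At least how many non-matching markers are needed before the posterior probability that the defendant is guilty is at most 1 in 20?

Prior odds: 0.85 ÷ 0.15 = 17/3.
Likelihood ratio per non-matching marker = 0.1.
Target posterior odds = 0.05/0.95 = 1/19.
Require 0.1ⁿ ≤ 1/19 ÷ (17/3) = 3/323.
0.1² = 0.01 is still above 3/323 but 0.1³ = 0.001 is at or below it, so n = 3.

3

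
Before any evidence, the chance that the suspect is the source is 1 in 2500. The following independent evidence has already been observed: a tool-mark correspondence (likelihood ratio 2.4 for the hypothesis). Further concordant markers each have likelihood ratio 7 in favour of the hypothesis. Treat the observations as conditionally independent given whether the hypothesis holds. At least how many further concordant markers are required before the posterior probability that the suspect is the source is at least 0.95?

6

Prior odds = 0.0004/0.9996 = 1/2499.
Bayes factor of the evidence already in hand = 2.4.
Odds after that evidence = (1/2499) × 2.4 = 4/4165.
Target odds = 0.95/0.05 = 19.
Need 7ⁿ ≥ 19 ÷ (4/4165) = 19783.75.
7⁵ = 16807 falls short of 19783.75 but 7⁶ = 117649 reaches it, so n = 6.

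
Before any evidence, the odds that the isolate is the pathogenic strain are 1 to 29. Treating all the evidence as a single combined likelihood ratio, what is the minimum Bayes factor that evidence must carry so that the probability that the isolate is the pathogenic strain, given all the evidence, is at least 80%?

116

Prior odds = 1/29.
Target odds = 0.8/0.2 = 4.
Required Bayes factor = 4 ÷ (1/29) = 116.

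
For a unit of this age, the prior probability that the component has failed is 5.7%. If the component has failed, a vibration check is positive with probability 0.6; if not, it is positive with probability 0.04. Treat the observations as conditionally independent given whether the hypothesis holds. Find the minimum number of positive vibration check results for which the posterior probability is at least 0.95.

Prior odds = 0.057/0.943 = 57/943.
Likelihood ratio of a positive = 0.6/0.04 = 15.
Target posterior odds = 0.95/0.05 = 19.
Need (57/943) × 15ⁿ ≥ 19, i.e. 15ⁿ ≥ 943/3.
15² = 225 falls short of 943/3 but 15³ = 3375 reaches it, so n = 3.

3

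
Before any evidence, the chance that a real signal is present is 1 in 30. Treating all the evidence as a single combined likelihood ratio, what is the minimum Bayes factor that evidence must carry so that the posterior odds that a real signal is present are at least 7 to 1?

Prior odds = (1/30)/(29/30) = 1/29.
Target odds = 7.
Required Bayes factor = 7 ÷ (1/29) = 203.

203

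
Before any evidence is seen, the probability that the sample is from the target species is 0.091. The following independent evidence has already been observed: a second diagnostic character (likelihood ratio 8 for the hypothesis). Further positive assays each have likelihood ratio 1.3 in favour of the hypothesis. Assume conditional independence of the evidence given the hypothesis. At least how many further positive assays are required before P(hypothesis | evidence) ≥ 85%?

8

Prior odds = 0.091/0.909 = 91/909.
Bayes factor of the evidence already in hand = 8.
Odds after that evidence = (91/909) × 8 = 728/909.
Target odds = 0.85/0.15 = 17/3.
Need 1.3ⁿ ≥ 17/3 ÷ (728/909) = 5151/728.
1.3⁷ = 62748517/10000000 falls short of 5151/728 but 1.3⁸ = 815730721/100000000 reaches it, so n = 8.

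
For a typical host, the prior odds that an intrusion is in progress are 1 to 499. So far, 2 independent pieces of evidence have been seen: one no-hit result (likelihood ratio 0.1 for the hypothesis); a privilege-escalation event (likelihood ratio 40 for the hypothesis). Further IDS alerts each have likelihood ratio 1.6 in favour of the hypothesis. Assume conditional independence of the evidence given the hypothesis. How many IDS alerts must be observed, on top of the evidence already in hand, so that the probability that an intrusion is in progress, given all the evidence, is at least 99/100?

Prior odds = 1/499.
Combined Bayes factor of the evidence already in hand = 0.1 × 40 = 4.
Odds after that evidence = (1/499) × 4 = 4/499.
Target odds = 0.99/0.01 = 99.
Need 1.6ⁿ ≥ 99 ÷ (4/499) = 12350.25.
1.6²⁰ ≈12089.3 falls short of 12350.25 but 1.6²¹ ≈19342.8 reaches it, so n = 21.

21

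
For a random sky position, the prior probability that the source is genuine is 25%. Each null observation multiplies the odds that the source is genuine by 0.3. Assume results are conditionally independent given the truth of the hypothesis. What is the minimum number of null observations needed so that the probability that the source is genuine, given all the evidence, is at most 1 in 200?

4

Prior odds: 0.25 ÷ 0.75 = 1/3.
Likelihood ratio per null observation = 0.3.
Target posterior odds = 0.005/0.995 = 1/199.
Need (1/3) × 0.3ⁿ ≤ 1/199, i.e. 0.3ⁿ ≤ 3/199.
0.3³ = 0.027 is still above 3/199 but 0.3⁴ = 0.0081 is at or below it, so n = 4.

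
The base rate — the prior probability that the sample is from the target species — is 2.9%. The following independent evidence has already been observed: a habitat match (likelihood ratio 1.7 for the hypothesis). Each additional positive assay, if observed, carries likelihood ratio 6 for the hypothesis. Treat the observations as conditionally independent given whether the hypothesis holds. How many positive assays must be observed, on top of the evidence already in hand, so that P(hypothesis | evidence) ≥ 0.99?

5

Prior odds = 0.029/0.971 = 29/971.
Bayes factor of the evidence already in hand = 1.7.
Odds after that evidence = (29/971) × 1.7 = 493/9710.
Target odds = 0.99/0.01 = 99.
Need 6ⁿ ≥ 99 ÷ (493/9710) = 961290/493.
6⁴ = 1296 falls short of 961290/493 but 6⁵ = 7776 reaches it, so n = 5.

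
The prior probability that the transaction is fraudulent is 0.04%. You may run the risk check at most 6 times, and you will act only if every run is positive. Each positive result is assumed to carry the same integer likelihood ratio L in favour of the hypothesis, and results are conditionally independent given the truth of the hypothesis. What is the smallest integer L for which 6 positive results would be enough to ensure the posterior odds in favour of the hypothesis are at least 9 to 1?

Prior odds = 0.0004/0.9996 = 1/2499.
Target odds = 9.
Need L⁶ ≥ 9 ÷ (1/2499) = 22491.
5⁶ = 15625 < 22491 ≤ 46656 = 6⁶, so L = 6.

6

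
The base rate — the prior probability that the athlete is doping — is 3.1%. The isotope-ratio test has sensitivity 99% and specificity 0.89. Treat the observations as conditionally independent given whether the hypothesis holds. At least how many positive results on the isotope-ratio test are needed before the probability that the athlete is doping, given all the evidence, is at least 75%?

3

Prior odds = 0.031/0.969 = 31/969.
False-positive rate = 1 − 0.89 = 0.11; likelihood ratio of a positive = 0.99/0.11 = 9.
Target odds: 0.75 ÷ 0.25 = 3.
Need (31/969) × 9ⁿ ≥ 3, i.e. 9ⁿ ≥ 2907/31.
9² = 81 falls short of 2907/31 but 9³ = 729 reaches it, so n = 3.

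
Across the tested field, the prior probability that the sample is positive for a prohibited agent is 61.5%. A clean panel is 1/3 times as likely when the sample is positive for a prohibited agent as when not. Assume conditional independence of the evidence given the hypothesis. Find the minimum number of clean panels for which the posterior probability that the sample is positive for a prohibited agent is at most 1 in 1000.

7

Prior odds: 0.615 ÷ 0.385 = 123/77.
Likelihood ratio per clean panel = 1/3.
Target odds: 0.001 ÷ 0.999 = 1/999.
Need (123/77) × (1/3)ⁿ ≤ 1/999, i.e. (1/3)ⁿ ≤ 77/122877.
(1/3)⁶ = 1/729 is still above 77/122877 but (1/3)⁷ = 1/2187 is at or below it, so n = 7.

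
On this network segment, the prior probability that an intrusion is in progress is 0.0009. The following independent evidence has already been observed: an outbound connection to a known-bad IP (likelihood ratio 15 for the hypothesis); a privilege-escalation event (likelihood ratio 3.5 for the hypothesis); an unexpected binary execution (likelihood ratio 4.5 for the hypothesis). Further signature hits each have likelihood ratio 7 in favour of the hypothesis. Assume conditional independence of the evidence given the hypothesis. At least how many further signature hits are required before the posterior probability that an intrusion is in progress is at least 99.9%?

5

Prior odds = 0.0009/0.9991 = 9/9991.
Combined Bayes factor of the evidence already in hand = 15 × 3.5 × 4.5 = 236.25.
Odds after that evidence = (9/9991) × 236.25 = 8505/39964.
Target odds = 0.999/0.001 = 999.
Need 7ⁿ ≥ 999 ÷ (8505/39964) = 1478668/315.
7⁴ = 2401 falls short of 1478668/315 but 7⁵ = 16807 reaches it, so n = 5.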